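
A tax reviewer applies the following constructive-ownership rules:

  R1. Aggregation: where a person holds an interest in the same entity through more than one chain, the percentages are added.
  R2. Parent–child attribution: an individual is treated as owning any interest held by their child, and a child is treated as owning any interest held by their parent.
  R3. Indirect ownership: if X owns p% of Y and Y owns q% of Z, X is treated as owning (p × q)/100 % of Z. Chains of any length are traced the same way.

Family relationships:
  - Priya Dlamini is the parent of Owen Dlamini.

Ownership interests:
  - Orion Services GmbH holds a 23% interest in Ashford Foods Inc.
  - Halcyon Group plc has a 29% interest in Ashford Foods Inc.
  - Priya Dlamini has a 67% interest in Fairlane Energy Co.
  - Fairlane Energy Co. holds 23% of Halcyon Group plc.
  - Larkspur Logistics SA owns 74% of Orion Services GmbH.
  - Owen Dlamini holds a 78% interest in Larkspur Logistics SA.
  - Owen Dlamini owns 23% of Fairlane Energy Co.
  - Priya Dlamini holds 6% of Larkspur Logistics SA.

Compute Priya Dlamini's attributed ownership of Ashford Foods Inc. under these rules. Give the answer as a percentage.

20.2998%

By parent–child attribution (R2), Priya Dlamini is treated as also owning Owen Dlamini's interest in Larkspur Logistics SA, giving 6% + 78% = 84%.
By parent–child attribution (R2), Priya Dlamini is treated as also owning Owen Dlamini's interest in Fairlane Energy Co, giving 67% + 23% = 90%.
Chain via Larkspur Logistics SA → Orion Services GmbH (R3): 84% × 74% × 23% = 14.2968% of Ashford Foods Inc.
Chain via Fairlane Energy Co. → Halcyon Group plc (R3): 90% × 23% × 29% = 6.003% of Ashford Foods Inc.
Aggregating (R1): 14.2968% + 6.003% = 20.2998%.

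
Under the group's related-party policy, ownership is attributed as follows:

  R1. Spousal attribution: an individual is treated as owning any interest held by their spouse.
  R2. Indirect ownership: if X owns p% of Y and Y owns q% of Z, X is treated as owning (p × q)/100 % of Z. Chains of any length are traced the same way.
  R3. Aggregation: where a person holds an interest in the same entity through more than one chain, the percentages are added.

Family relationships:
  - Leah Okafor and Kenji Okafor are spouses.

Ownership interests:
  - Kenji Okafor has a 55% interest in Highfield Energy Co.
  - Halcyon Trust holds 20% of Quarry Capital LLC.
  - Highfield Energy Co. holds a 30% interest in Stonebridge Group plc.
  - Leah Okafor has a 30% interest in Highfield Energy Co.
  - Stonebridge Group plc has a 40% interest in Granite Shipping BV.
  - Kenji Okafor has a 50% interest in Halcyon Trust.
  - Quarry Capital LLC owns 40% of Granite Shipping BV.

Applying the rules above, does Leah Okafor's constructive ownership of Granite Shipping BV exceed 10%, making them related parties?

By spousal attribution (R1), Leah Okafor is treated as also owning Kenji Okafor's interest in Highfield Energy Co, giving 30% + 55% = 85%.
By spousal attribution (R1), Leah Okafor is treated as owning Kenji Okafor's 50% interest in Halcyon Trust.
Chain via Highfield Energy Co. → Stonebridge Group plc (R2): 85% × 30% × 40% = 10.2% of Granite Shipping BV.
Chain via Halcyon Trust → Quarry Capital LLC (R2): 50% × 20% × 40% = 4% of Granite Shipping BV.
Aggregating (R3): 10.2% + 4% = 14.2%.
14.2% exceeds the 10% threshold, so Leah is a related party to Granite Shipping BV.

Yes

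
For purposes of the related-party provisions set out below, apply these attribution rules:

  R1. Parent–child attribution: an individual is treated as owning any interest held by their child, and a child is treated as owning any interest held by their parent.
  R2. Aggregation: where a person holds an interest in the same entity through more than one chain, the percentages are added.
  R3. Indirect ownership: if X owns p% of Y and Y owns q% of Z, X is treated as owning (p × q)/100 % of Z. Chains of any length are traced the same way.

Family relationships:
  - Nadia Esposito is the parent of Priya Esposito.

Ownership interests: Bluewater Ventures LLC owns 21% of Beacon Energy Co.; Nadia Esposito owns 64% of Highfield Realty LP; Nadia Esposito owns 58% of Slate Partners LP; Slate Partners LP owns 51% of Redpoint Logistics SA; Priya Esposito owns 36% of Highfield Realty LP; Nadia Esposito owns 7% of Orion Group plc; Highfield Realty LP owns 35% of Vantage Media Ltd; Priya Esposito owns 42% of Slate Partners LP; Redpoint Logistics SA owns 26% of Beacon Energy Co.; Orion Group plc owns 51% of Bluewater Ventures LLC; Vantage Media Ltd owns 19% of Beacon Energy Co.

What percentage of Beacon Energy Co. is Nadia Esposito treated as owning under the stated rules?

20.6597%

By parent–child attribution (R1), Nadia Esposito is treated as also owning Priya Esposito's interest in Slate Partners LP, giving 58% + 42% = 100%.
By parent–child attribution (R1), Nadia Esposito is treated as also owning Priya Esposito's interest in Highfield Realty LP, giving 64% + 36% = 100%.
Chain via Slate Partners LP → Redpoint Logistics SA (R3): 100% × 51% × 26% = 13.26% of Beacon Energy Co.
Chain via Highfield Realty LP → Vantage Media Ltd (R3): 100% × 35% × 19% = 6.65% of Beacon Energy Co.
Chain via Orion Group plc → Bluewater Ventures LLC (R3): 7% × 51% × 21% = 0.7497% of Beacon Energy Co.
Aggregating (R2): 13.26% + 6.65% + 0.7497% = 20.6597%.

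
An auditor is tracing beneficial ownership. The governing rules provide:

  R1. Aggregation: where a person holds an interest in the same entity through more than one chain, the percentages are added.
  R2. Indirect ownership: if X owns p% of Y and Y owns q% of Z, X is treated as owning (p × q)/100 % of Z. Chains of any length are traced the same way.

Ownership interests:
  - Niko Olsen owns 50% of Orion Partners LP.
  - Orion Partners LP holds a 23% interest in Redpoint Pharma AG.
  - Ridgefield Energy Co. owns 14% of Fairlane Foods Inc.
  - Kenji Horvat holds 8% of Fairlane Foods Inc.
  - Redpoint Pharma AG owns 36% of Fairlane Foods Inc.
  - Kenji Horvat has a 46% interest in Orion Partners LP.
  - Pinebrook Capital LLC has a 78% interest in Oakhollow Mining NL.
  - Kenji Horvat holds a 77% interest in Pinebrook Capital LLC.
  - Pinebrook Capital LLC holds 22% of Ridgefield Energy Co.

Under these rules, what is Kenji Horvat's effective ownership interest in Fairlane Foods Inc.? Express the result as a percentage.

14.1804%

Chain via Orion Partners LP → Redpoint Pharma AG (R2): 46% × 23% × 36% = 3.8088% of Fairlane Foods Inc.
Chain via Pinebrook Capital LLC → Ridgefield Energy Co. (R2): 77% × 22% × 14% = 2.3716% of Fairlane Foods Inc.
Direct interest in Fairlane Foods Inc: 8%.
Aggregating (R1): 3.8088% + 2.3716% + 8% = 14.1804%.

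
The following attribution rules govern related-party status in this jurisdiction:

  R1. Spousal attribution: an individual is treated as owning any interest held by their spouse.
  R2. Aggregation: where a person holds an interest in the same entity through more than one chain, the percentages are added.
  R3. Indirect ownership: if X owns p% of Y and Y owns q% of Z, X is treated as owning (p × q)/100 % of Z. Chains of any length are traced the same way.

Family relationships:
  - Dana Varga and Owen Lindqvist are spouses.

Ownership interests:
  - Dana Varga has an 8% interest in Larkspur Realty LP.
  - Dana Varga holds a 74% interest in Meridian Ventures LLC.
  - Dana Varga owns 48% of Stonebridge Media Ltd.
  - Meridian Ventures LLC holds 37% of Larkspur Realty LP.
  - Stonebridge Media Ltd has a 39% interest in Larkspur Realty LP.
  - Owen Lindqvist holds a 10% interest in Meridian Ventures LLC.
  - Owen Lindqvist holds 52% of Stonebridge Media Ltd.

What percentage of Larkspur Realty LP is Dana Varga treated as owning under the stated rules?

By spousal attribution (R1), Dana Varga is treated as also owning Owen Lindqvist's interest in Meridian Ventures LLC, giving 74% + 10% = 84%.
By spousal attribution (R1), Dana Varga is treated as also owning Owen Lindqvist's interest in Stonebridge Media Ltd, giving 48% + 52% = 100%.
Chain via Meridian Ventures LLC (R3): 84% × 37% = 31.08% of Larkspur Realty LP.
Chain via Stonebridge Media Ltd (R3): 100% × 39% = 39% of Larkspur Realty LP.
Direct interest in Larkspur Realty LP: 8%.
Aggregating (R2): 31.08% + 39% + 8% = 78.08%.

78.08%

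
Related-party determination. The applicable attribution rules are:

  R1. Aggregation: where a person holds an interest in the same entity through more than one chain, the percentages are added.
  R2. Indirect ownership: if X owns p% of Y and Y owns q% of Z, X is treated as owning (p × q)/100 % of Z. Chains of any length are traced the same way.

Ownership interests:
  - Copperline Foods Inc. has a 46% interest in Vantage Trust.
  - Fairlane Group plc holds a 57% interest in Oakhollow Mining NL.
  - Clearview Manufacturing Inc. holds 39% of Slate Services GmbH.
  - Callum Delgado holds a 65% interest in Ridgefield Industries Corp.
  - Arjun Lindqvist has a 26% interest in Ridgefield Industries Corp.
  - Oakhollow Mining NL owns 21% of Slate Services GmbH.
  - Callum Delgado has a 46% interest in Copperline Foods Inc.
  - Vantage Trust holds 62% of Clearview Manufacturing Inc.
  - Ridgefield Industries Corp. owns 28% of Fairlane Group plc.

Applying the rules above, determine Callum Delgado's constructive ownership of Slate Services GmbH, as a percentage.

7.295028%

Chain via Ridgefield Industries Corp. → Fairlane Group plc → Oakhollow Mining NL (R2): 65% × 28% × 57% × 21% = 2.17854% of Slate Services GmbH.
Chain via Copperline Foods Inc. → Vantage Trust → Clearview Manufacturing Inc. (R2): 46% × 46% × 62% × 39% = 5.116488% of Slate Services GmbH.
Aggregating (R1): 2.17854% + 5.116488% = 7.295028%.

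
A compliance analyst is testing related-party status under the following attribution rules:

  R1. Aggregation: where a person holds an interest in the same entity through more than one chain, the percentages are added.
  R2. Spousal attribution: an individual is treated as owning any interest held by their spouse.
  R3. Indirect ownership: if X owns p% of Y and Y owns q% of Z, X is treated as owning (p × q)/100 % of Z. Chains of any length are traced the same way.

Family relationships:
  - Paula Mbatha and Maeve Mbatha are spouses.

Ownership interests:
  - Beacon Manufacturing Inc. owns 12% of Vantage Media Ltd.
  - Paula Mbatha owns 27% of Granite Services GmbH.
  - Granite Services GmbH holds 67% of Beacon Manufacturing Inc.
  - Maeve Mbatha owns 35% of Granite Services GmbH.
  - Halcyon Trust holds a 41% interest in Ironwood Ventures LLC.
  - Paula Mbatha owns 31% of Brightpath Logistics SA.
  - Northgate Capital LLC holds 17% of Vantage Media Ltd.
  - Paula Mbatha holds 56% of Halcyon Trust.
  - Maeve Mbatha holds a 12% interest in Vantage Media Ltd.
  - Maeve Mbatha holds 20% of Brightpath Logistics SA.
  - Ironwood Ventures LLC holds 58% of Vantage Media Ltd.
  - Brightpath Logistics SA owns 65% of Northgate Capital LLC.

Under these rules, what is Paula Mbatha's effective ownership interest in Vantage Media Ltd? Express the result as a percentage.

35.9371%

By spousal attribution (R2), Paula Mbatha is treated as also owning Maeve Mbatha's interest in Granite Services GmbH, giving 27% + 35% = 62%.
By spousal attribution (R2), Paula Mbatha is treated as also owning Maeve Mbatha's interest in Brightpath Logistics SA, giving 31% + 20% = 51%.
By spousal attribution (R2), Paula Mbatha is treated as owning Maeve Mbatha's 12% interest in Vantage Media Ltd.
Chain via Halcyon Trust → Ironwood Ventures LLC (R3): 56% × 41% × 58% = 13.3168% of Vantage Media Ltd.
Chain via Granite Services GmbH → Beacon Manufacturing Inc. (R3): 62% × 67% × 12% = 4.9848% of Vantage Media Ltd.
Chain via Brightpath Logistics SA → Northgate Capital LLC (R3): 51% × 65% × 17% = 5.6355% of Vantage Media Ltd.
Direct interest in Vantage Media Ltd: 12%.
Aggregating (R1): 13.3168% + 4.9848% + 5.6355% + 12% = 35.9371%.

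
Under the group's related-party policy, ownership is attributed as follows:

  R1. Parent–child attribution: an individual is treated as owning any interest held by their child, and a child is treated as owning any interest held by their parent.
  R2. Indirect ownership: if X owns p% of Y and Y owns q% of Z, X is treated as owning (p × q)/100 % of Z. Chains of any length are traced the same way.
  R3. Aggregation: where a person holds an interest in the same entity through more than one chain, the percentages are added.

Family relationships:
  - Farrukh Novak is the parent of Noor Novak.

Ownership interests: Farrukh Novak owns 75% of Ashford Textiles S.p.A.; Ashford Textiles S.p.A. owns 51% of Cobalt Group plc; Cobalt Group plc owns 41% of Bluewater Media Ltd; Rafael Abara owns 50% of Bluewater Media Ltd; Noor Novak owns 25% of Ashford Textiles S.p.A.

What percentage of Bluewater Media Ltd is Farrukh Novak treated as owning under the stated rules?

20.91%

By parent–child attribution (R1), Farrukh Novak is treated as also owning Noor Novak's interest in Ashford Textiles S.p.A, giving 75% + 25% = 100%.
Chain via Ashford Textiles S.p.A. → Cobalt Group plc (R2): 100% × 51% × 41% = 20.91% of Bluewater Media Ltd.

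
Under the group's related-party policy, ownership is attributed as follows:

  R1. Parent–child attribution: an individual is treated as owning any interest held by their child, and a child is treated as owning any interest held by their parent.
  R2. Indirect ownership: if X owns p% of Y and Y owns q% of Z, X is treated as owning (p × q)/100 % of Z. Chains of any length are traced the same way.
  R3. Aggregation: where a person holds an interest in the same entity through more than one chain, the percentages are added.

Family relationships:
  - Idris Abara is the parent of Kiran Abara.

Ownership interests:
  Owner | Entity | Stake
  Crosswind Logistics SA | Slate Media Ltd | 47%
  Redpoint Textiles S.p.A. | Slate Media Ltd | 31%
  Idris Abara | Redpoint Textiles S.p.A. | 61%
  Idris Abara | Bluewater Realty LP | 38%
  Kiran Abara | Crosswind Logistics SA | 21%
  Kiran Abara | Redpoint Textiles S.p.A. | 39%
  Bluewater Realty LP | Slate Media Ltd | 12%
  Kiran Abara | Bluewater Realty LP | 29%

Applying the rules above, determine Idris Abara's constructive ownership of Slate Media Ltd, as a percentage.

48.91%

By parent–child attribution (R1), Idris Abara is treated as also owning Kiran Abara's interest in Bluewater Realty LP, giving 38% + 29% = 67%.
By parent–child attribution (R1), Idris Abara is treated as also owning Kiran Abara's interest in Redpoint Textiles S.p.A, giving 61% + 39% = 100%.
By parent–child attribution (R1), Idris Abara is treated as owning Kiran Abara's 21% interest in Crosswind Logistics SA.
Chain via Bluewater Realty LP (R2): 67% × 12% = 8.04% of Slate Media Ltd.
Chain via Redpoint Textiles S.p.A. (R2): 100% × 31% = 31% of Slate Media Ltd.
Chain via Crosswind Logistics SA (R2): 21% × 47% = 9.87% of Slate Media Ltd.
Aggregating (R3): 8.04% + 31% + 9.87% = 48.91%.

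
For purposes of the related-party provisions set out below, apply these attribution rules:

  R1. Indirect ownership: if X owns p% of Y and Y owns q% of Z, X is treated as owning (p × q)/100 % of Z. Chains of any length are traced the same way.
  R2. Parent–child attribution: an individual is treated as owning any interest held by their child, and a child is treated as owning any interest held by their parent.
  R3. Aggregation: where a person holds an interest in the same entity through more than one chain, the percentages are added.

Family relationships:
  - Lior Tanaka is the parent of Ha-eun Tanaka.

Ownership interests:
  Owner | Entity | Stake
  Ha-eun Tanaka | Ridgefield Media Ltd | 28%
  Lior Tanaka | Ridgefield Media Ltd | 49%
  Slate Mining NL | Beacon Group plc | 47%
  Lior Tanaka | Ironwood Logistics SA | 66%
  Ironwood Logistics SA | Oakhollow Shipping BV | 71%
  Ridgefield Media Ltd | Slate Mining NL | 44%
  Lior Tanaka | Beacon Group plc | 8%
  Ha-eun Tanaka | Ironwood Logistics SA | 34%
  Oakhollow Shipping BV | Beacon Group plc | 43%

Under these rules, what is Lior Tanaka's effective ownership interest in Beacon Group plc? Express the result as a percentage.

54.4536%

By parent–child attribution (R2), Lior Tanaka is treated as also owning Ha-eun Tanaka's interest in Ridgefield Media Ltd, giving 49% + 28% = 77%.
By parent–child attribution (R2), Lior Tanaka is treated as also owning Ha-eun Tanaka's interest in Ironwood Logistics SA, giving 66% + 34% = 100%.
Chain via Ridgefield Media Ltd → Slate Mining NL (R1): 77% × 44% × 47% = 15.9236% of Beacon Group plc.
Chain via Ironwood Logistics SA → Oakhollow Shipping BV (R1): 100% × 71% × 43% = 30.53% of Beacon Group plc.
Direct interest in Beacon Group plc: 8%.
Aggregating (R3): 15.9236% + 30.53% + 8% = 54.4536%.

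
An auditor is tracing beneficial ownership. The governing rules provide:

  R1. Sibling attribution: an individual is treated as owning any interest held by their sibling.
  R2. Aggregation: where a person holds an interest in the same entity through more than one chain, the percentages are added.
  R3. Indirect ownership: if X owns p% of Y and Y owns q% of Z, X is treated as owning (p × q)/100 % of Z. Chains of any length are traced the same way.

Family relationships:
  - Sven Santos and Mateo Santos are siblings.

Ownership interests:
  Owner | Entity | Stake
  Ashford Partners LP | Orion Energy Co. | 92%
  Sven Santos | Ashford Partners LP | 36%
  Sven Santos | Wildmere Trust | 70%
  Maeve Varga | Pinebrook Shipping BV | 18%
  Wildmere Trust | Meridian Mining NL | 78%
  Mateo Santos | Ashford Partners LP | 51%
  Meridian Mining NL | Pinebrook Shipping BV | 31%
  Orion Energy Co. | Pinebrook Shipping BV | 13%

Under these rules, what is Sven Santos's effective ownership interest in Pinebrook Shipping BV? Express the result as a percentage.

By sibling attribution (R1), Sven Santos is treated as also owning Mateo Santos's interest in Ashford Partners LP, giving 36% + 51% = 87%.
Chain via Wildmere Trust → Meridian Mining NL (R3): 70% × 78% × 31% = 16.926% of Pinebrook Shipping BV.
Chain via Ashford Partners LP → Orion Energy Co. (R3): 87% × 92% × 13% = 10.4052% of Pinebrook Shipping BV.
Aggregating (R2): 16.926% + 10.4052% = 27.3312%.

27.3312%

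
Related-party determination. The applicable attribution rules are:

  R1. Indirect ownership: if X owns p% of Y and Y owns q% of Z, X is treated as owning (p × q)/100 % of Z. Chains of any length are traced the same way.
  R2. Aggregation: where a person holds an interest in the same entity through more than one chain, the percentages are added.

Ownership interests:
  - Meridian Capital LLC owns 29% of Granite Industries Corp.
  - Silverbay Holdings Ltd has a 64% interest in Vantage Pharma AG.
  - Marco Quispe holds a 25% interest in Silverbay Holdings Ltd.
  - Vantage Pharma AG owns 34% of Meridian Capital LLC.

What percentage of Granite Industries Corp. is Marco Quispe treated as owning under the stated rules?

1.5776%

Chain via Silverbay Holdings Ltd → Vantage Pharma AG → Meridian Capital LLC (R1): 25% × 64% × 34% × 29% = 1.5776% of Granite Industries Corp.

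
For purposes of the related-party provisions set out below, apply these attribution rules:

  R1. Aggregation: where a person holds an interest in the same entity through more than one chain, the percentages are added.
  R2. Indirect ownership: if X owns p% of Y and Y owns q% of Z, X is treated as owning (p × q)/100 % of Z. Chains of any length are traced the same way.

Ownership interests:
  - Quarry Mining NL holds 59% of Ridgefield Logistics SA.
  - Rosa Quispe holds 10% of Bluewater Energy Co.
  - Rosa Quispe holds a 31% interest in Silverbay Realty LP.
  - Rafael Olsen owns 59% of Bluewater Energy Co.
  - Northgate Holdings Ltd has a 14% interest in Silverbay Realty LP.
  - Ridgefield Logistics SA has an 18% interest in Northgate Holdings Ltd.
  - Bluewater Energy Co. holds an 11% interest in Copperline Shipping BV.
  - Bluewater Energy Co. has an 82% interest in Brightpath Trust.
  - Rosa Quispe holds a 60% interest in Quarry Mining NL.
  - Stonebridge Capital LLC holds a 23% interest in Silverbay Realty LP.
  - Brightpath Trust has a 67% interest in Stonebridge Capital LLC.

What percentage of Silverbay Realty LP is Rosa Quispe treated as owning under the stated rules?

33.1557%

Chain via Bluewater Energy Co. → Brightpath Trust → Stonebridge Capital LLC (R2): 10% × 82% × 67% × 23% = 1.26362% of Silverbay Realty LP.
Chain via Quarry Mining NL → Ridgefield Logistics SA → Northgate Holdings Ltd (R2): 60% × 59% × 18% × 14% = 0.89208% of Silverbay Realty LP.
Direct interest in Silverbay Realty LP: 31%.
Aggregating (R1): 1.26362% + 0.89208% + 31% = 33.1557%.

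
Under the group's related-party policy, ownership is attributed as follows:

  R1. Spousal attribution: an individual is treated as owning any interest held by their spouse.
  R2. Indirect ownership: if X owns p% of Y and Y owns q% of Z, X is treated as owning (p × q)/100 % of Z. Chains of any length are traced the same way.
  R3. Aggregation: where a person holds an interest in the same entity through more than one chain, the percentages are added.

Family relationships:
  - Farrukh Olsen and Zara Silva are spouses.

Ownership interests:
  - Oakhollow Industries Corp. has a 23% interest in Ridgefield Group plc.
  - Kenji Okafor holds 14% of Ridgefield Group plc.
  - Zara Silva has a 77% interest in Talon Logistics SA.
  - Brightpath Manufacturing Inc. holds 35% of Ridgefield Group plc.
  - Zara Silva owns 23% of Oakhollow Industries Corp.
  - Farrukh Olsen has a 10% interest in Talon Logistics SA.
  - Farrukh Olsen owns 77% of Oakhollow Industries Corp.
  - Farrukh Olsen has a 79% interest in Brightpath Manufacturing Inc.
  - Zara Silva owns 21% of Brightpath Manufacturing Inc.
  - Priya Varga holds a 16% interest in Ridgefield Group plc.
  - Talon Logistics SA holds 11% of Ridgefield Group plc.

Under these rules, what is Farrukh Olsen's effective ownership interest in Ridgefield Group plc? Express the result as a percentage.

By spousal attribution (R1), Farrukh Olsen is treated as also owning Zara Silva's interest in Oakhollow Industries Corp, giving 77% + 23% = 100%.
By spousal attribution (R1), Farrukh Olsen is treated as also owning Zara Silva's interest in Brightpath Manufacturing Inc, giving 79% + 21% = 100%.
By spousal attribution (R1), Farrukh Olsen is treated as also owning Zara Silva's interest in Talon Logistics SA, giving 10% + 77% = 87%.
Chain via Oakhollow Industries Corp. (R2): 100% × 23% = 23% of Ridgefield Group plc.
Chain via Brightpath Manufacturing Inc. (R2): 100% × 35% = 35% of Ridgefield Group plc.
Chain via Talon Logistics SA (R2): 87% × 11% = 9.57% of Ridgefield Group plc.
Aggregating (R3): 23% + 35% + 9.57% = 67.57%.

67.57%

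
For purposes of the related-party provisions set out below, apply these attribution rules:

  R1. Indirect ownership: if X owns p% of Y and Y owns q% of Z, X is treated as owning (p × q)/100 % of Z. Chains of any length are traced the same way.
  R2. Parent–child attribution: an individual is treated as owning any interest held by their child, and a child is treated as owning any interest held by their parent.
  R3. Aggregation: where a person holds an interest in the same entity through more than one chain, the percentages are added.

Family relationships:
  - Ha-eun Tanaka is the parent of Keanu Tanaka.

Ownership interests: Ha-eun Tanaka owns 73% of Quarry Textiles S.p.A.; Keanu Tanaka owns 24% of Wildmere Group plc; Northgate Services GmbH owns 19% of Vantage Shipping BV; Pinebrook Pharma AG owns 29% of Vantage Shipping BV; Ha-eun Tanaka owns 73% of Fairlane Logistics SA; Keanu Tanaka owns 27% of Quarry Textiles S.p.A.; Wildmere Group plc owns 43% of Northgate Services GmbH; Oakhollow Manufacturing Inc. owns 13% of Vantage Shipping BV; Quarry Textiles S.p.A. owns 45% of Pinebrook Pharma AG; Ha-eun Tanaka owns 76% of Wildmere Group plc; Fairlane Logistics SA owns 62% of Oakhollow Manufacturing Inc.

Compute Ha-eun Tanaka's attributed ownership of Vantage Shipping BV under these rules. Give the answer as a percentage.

By parent–child attribution (R2), Ha-eun Tanaka is treated as also owning Keanu Tanaka's interest in Quarry Textiles S.p.A, giving 73% + 27% = 100%.
By parent–child attribution (R2), Ha-eun Tanaka is treated as also owning Keanu Tanaka's interest in Wildmere Group plc, giving 76% + 24% = 100%.
Chain via Quarry Textiles S.p.A. → Pinebrook Pharma AG (R1): 100% × 45% × 29% = 13.05% of Vantage Shipping BV.
Chain via Fairlane Logistics SA → Oakhollow Manufacturing Inc. (R1): 73% × 62% × 13% = 5.8838% of Vantage Shipping BV.
Chain via Wildmere Group plc → Northgate Services GmbH (R1): 100% × 43% × 19% = 8.17% of Vantage Shipping BV.
Aggregating (R3): 13.05% + 5.8838% + 8.17% = 27.1038%.

27.1038%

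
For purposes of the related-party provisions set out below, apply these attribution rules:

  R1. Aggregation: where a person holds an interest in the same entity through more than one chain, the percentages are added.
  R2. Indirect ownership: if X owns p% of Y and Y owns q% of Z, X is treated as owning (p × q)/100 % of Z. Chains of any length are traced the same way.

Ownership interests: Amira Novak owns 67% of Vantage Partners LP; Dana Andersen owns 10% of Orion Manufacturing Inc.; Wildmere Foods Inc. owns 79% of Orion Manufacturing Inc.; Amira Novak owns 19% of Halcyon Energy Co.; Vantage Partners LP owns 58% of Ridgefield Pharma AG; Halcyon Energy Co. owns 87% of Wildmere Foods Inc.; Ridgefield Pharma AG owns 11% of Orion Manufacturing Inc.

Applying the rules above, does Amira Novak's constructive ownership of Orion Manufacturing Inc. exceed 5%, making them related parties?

Chain via Halcyon Energy Co. → Wildmere Foods Inc. (R2): 19% × 87% × 79% = 13.0587% of Orion Manufacturing Inc.
Chain via Vantage Partners LP → Ridgefield Pharma AG (R2): 67% × 58% × 11% = 4.2746% of Orion Manufacturing Inc.
Aggregating (R1): 13.0587% + 4.2746% = 17.3333%.
17.3333% exceeds the 5% threshold, so Amira is a related party to Orion Manufacturing Inc.

Yes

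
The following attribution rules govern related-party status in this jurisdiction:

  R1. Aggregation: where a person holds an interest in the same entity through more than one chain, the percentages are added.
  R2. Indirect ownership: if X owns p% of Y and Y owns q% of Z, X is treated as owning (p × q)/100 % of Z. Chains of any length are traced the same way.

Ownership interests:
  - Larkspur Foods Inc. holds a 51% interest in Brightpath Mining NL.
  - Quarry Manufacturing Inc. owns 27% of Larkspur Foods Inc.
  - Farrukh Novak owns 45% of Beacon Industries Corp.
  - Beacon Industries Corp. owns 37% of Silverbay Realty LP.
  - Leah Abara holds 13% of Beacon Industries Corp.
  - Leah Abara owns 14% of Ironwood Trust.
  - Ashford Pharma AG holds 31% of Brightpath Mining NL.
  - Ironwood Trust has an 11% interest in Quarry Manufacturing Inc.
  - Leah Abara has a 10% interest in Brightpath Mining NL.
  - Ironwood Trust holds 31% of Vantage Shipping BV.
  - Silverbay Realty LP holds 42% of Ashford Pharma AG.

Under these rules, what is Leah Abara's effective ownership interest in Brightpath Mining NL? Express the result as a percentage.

Chain via Beacon Industries Corp. → Silverbay Realty LP → Ashford Pharma AG (R2): 13% × 37% × 42% × 31% = 0.626262% of Brightpath Mining NL.
Chain via Ironwood Trust → Quarry Manufacturing Inc. → Larkspur Foods Inc. (R2): 14% × 11% × 27% × 51% = 0.212058% of Brightpath Mining NL.
Direct interest in Brightpath Mining NL: 10%.
Aggregating (R1): 0.626262% + 0.212058% + 10% = 10.83832%.

10.83832%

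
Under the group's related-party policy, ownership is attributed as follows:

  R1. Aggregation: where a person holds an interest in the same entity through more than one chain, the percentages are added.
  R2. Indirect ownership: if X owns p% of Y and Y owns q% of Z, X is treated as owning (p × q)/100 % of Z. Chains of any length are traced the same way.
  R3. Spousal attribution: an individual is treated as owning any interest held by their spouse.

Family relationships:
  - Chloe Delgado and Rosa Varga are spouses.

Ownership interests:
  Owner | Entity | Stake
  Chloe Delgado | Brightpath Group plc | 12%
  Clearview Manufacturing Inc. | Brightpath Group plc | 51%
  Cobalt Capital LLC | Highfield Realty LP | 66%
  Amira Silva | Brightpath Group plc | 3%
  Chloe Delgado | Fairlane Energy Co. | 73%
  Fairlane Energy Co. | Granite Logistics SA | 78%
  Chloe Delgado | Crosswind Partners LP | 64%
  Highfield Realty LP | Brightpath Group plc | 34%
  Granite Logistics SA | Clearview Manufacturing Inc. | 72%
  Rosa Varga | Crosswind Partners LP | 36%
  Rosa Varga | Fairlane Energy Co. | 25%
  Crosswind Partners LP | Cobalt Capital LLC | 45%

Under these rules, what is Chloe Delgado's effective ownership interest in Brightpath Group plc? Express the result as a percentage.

50.166768%

By spousal attribution (R3), Chloe Delgado is treated as also owning Rosa Varga's interest in Crosswind Partners LP, giving 64% + 36% = 100%.
By spousal attribution (R3), Chloe Delgado is treated as also owning Rosa Varga's interest in Fairlane Energy Co, giving 73% + 25% = 98%.
Chain via Crosswind Partners LP → Cobalt Capital LLC → Highfield Realty LP (R2): 100% × 45% × 66% × 34% = 10.098% of Brightpath Group plc.
Chain via Fairlane Energy Co. → Granite Logistics SA → Clearview Manufacturing Inc. (R2): 98% × 78% × 72% × 51% = 28.068768% of Brightpath Group plc.
Direct interest in Brightpath Group plc: 12%.
Aggregating (R1): 10.098% + 28.068768% + 12% = 50.166768%.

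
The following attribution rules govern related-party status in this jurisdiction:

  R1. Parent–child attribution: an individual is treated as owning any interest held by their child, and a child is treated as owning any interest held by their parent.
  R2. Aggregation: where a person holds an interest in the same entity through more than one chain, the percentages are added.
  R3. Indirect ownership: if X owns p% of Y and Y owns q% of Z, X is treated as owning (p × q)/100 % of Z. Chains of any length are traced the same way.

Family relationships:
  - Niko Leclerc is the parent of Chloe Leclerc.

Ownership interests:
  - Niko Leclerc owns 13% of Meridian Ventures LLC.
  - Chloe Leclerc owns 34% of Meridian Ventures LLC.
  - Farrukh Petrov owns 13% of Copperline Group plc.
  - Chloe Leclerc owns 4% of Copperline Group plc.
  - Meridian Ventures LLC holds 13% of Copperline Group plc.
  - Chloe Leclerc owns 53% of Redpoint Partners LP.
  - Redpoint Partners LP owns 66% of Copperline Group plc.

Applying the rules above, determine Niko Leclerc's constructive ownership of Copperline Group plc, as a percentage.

By parent–child attribution (R1), Niko Leclerc is treated as also owning Chloe Leclerc's interest in Meridian Ventures LLC, giving 13% + 34% = 47%.
By parent–child attribution (R1), Niko Leclerc is treated as owning Chloe Leclerc's 53% interest in Redpoint Partners LP.
By parent–child attribution (R1), Niko Leclerc is treated as owning Chloe Leclerc's 4% interest in Copperline Group plc.
Chain via Meridian Ventures LLC (R3): 47% × 13% = 6.11% of Copperline Group plc.
Chain via Redpoint Partners LP (R3): 53% × 66% = 34.98% of Copperline Group plc.
Direct interest in Copperline Group plc: 4%.
Aggregating (R2): 6.11% + 34.98% + 4% = 45.09%.

45.09%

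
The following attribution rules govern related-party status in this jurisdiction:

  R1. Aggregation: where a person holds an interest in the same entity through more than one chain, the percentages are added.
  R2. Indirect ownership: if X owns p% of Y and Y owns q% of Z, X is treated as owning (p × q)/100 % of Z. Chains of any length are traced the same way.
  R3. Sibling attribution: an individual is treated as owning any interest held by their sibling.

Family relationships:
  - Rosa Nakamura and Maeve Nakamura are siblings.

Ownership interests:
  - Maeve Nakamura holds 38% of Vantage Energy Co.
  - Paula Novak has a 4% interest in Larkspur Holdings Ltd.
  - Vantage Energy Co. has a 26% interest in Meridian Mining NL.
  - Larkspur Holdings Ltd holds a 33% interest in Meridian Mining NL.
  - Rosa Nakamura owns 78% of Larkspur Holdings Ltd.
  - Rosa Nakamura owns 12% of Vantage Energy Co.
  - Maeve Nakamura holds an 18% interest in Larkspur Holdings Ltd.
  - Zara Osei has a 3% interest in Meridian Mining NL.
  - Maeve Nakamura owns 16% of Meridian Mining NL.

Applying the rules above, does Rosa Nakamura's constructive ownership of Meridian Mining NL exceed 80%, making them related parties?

By sibling attribution (R3), Rosa Nakamura is treated as also owning Maeve Nakamura's interest in Larkspur Holdings Ltd, giving 78% + 18% = 96%.
By sibling attribution (R3), Rosa Nakamura is treated as also owning Maeve Nakamura's interest in Vantage Energy Co, giving 12% + 38% = 50%.
By sibling attribution (R3), Rosa Nakamura is treated as owning Maeve Nakamura's 16% interest in Meridian Mining NL.
Chain via Larkspur Holdings Ltd (R2): 96% × 33% = 31.68% of Meridian Mining NL.
Chain via Vantage Energy Co. (R2): 50% × 26% = 13% of Meridian Mining NL.
Direct interest in Meridian Mining NL: 16%.
Aggregating (R1): 31.68% + 13% + 16% = 60.68%.
60.68% does not exceed the 80% threshold, so Rosa is not a related party to Meridian Mining NL.

No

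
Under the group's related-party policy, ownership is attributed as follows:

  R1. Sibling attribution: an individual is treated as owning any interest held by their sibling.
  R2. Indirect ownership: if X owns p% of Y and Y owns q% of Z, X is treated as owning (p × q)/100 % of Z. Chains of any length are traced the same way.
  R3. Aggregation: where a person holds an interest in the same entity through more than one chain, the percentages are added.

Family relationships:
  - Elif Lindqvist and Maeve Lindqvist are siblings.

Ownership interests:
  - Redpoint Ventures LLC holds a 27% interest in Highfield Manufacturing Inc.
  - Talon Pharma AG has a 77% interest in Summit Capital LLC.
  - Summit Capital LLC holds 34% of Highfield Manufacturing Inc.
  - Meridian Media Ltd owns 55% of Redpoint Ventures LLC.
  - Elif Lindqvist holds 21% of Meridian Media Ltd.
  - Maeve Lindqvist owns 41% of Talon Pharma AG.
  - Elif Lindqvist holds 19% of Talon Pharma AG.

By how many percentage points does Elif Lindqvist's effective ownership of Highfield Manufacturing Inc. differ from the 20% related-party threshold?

By sibling attribution (R1), Elif Lindqvist is treated as also owning Maeve Lindqvist's interest in Talon Pharma AG, giving 19% + 41% = 60%.
Chain via Meridian Media Ltd → Redpoint Ventures LLC (R2): 21% × 55% × 27% = 3.1185% of Highfield Manufacturing Inc.
Chain via Talon Pharma AG → Summit Capital LLC (R2): 60% × 77% × 34% = 15.708% of Highfield Manufacturing Inc.
Aggregating (R3): 3.1185% + 15.708% = 18.8265%.
18.8265% falls short of the 20% threshold by 1.1735 percentage points.

1.1735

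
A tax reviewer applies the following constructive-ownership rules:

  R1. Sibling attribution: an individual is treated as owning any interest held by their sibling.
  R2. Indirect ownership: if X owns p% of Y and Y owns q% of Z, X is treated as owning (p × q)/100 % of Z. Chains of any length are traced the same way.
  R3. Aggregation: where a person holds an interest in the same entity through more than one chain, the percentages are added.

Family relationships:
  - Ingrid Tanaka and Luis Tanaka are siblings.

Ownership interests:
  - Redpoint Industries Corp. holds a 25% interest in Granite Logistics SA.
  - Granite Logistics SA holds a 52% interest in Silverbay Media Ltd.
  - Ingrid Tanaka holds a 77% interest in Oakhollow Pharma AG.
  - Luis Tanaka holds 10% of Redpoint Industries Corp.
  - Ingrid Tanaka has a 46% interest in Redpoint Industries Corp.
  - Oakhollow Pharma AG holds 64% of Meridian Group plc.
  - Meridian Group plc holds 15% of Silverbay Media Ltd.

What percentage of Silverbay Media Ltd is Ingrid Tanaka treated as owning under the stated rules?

By sibling attribution (R1), Ingrid Tanaka is treated as also owning Luis Tanaka's interest in Redpoint Industries Corp, giving 46% + 10% = 56%.
Chain via Redpoint Industries Corp. → Granite Logistics SA (R2): 56% × 25% × 52% = 7.28% of Silverbay Media Ltd.
Chain via Oakhollow Pharma AG → Meridian Group plc (R2): 77% × 64% × 15% = 7.392% of Silverbay Media Ltd.
Aggregating (R3): 7.28% + 7.392% = 14.672%.

14.672%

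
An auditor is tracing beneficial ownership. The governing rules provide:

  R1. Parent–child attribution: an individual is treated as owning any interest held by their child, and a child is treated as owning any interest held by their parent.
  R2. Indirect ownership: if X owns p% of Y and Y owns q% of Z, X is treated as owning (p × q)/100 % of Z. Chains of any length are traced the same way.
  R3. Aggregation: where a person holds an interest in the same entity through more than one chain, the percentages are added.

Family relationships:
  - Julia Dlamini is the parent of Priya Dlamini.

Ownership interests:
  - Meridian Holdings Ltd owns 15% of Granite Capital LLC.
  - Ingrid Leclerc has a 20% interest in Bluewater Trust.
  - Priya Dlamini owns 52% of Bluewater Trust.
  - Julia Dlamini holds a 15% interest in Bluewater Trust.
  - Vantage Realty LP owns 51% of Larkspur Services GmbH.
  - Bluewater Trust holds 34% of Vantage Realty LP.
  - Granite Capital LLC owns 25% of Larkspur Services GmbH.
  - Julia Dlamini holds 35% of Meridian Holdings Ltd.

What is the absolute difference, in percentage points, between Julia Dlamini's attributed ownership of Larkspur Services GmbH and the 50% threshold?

37.0697

By parent–child attribution (R1), Julia Dlamini is treated as also owning Priya Dlamini's interest in Bluewater Trust, giving 15% + 52% = 67%.
Chain via Meridian Holdings Ltd → Granite Capital LLC (R2): 35% × 15% × 25% = 1.3125% of Larkspur Services GmbH.
Chain via Bluewater Trust → Vantage Realty LP (R2): 67% × 34% × 51% = 11.6178% of Larkspur Services GmbH.
Aggregating (R3): 1.3125% + 11.6178% = 12.9303%.
12.9303% falls short of the 50% threshold by 37.0697 percentage points.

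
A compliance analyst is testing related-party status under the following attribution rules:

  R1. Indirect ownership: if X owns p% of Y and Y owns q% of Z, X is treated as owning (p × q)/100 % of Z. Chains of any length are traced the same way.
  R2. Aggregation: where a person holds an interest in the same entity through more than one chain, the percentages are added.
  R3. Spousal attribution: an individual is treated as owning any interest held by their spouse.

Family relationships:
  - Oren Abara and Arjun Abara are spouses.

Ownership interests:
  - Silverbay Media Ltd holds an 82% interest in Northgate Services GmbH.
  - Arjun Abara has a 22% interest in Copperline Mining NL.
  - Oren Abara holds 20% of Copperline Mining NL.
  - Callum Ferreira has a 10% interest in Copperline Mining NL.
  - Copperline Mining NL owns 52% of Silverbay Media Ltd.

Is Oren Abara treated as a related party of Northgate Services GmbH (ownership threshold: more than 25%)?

By spousal attribution (R3), Oren Abara is treated as also owning Arjun Abara's interest in Copperline Mining NL, giving 20% + 22% = 42%.
Chain via Copperline Mining NL → Silverbay Media Ltd (R1): 42% × 52% × 82% = 17.9088% of Northgate Services GmbH.
17.9088% does not exceed the 25% threshold, so Oren is not a related party to Northgate Services GmbH.

No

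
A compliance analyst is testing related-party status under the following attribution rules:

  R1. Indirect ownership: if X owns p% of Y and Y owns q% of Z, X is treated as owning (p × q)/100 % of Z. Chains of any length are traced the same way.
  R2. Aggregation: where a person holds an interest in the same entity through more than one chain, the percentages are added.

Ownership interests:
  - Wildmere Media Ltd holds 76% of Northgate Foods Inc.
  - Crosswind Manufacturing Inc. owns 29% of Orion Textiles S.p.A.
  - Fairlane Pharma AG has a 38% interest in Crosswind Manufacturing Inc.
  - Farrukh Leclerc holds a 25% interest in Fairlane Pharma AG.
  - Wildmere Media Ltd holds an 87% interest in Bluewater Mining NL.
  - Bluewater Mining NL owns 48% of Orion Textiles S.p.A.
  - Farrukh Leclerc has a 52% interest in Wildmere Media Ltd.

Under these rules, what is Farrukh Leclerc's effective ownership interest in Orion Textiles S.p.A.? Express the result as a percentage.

Chain via Fairlane Pharma AG → Crosswind Manufacturing Inc. (R1): 25% × 38% × 29% = 2.755% of Orion Textiles S.p.A.
Chain via Wildmere Media Ltd → Bluewater Mining NL (R1): 52% × 87% × 48% = 21.7152% of Orion Textiles S.p.A.
Aggregating (R2): 2.755% + 21.7152% = 24.4702%.

24.4702%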